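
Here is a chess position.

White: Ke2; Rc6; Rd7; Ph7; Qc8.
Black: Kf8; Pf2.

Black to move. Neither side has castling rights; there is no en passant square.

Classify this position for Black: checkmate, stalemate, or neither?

Black to move; black king on f8.
In check: yes, from the white queen on c8.
King squares — e7: attacked by Rd7; f7: attacked by Rd7; g7: attacked by Rd7; e8: attacked by Qc8; g8: attacked by Ph7.
Legal moves for Black: none.
In check with no legal moves → checkmate.

checkmate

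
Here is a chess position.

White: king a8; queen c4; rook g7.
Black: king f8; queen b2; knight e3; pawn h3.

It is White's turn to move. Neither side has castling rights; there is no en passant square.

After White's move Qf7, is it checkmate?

yes

After Qf7: black king on f8; in check: yes, from the white queen on f7.
King squares — e7: attacked by Qf7; f7: attacked by Rg7; g7: attacked by Qf7; e8: attacked by Qf7; g8: attacked by Qf7.
Black has no legal moves → checkmate.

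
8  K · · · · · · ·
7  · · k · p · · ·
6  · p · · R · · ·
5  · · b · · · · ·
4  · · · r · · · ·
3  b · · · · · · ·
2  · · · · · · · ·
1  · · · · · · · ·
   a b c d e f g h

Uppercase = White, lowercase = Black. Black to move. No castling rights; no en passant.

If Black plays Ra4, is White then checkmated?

yes

After Ra4: white king on a8; in check: yes, from the black rook on a4.
King squares — a7: attacked by Ra4; b7: attacked by Kc7; b8: attacked by Kc7.
White has no legal moves → checkmate.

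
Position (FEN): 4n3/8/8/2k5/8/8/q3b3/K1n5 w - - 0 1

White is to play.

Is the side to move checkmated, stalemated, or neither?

White to move; white king on a1.
In check: yes, from the black queen on a2.
King squares — b1: attacked by Qa2; a2: attacked by Nc1; b2: attacked by Qa2.
Legal moves for White: none.
In check with no legal moves → checkmate.

checkmate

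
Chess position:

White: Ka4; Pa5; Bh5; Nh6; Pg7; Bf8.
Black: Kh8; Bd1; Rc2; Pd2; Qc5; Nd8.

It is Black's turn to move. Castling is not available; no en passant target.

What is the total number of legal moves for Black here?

1

Black to move; king on h8.
In check: yes, from the white pawn on g7.
Legal moves: Kh7.
Count: 1.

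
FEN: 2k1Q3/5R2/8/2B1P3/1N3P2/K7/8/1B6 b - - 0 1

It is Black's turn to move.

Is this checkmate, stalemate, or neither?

checkmate

Black to move; black king on c8.
In check: yes, from the white queen on e8.
King squares — b7: attacked by Rf7; c7: attacked by Rf7; d7: attacked by Rf7; b8: attacked by Qe8; d8: attacked by Qe8.
Legal moves for Black: none.
In check with no legal moves → checkmate.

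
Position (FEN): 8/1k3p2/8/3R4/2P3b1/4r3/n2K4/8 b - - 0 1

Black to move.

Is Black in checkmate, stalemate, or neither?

Black to move; black king on b7.
In check: no.
Legal moves for Black include: Kc8, Kb8, Ka8, Kc7, Ka7, Kc6, Kb6, Ka6, Bc8, Bd7, Be6, Bh5, Bf5, Bh3, Bf3, Be2, Bd1, Re8, ... (list truncated; more exist).
Black has legal moves and is not in check → neither.

neither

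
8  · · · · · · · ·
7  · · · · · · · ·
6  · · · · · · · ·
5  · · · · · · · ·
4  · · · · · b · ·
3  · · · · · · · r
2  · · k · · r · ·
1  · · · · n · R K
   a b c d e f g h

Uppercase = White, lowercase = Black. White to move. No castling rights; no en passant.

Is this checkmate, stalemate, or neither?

checkmate

White to move; white king on h1.
In check: yes, from the black rook on h3.
King squares — g1: own rook; g2: attacked by Ne1; h2: attacked by Rf2.
Legal moves for White: none.
In check with no legal moves → checkmate.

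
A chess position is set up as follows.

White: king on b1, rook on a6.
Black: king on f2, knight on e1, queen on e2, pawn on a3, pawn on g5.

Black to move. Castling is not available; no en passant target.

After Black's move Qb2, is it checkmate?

yes

After Qb2: white king on b1; in check: yes, from the black queen on b2.
King squares — a1: attacked by Qb2; c1: attacked by Qb2; a2: attacked by Qb2; b2: attacked by Pa3; c2: attacked by Ne1.
White has no legal moves → checkmate.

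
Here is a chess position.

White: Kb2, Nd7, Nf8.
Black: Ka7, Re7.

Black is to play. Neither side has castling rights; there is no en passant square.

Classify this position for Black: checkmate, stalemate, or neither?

Black to move; black king on a7.
In check: no.
Legal moves for Black: Re8, Rh7, Rg7, Rf7, Rxd7, Re6, Re5, Re4, Re3, Re2+, Re1, Ka8, Kb7, Ka6.
Black has 14 legal moves and is not in check → neither.

neither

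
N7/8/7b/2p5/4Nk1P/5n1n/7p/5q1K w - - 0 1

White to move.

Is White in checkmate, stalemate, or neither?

checkmate

White to move; white king on h1.
In check: yes, from the black queen on f1.
King squares — g1: attacked by Qf1; g2: attacked by Qf1; h2: attacked by Nf3.
Legal moves for White: none.
In check with no legal moves → checkmate.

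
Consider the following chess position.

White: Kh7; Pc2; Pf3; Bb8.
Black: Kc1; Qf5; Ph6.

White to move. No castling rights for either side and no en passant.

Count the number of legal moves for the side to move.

4

White to move; king on h7.
In check: yes, from the black queen on f5.
Legal moves: Kh8, Kg8, Kg7, Kxh6.
Count: 4.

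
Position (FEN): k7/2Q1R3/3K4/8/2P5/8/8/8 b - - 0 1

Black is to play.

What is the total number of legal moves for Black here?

Black to move; king on a8.
In check: no.
Legal moves: none.
Count: 0.

0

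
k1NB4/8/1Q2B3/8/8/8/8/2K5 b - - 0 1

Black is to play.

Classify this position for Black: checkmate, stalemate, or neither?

stalemate

Black to move; black king on a8.
In check: no.
King squares — a7: attacked by Qb6; b7: attacked by Qb6; b8: attacked by Qb6.
Legal moves for Black: none.
Not in check and no legal moves → stalemate.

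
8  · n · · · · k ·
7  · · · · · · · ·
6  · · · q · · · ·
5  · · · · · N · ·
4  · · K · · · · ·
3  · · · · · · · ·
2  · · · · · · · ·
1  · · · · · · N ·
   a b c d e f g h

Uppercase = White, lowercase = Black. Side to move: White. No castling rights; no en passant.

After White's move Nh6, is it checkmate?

no

After Nh6: black king on g8; in check: yes, from the white knight on h6.
Black has 5 legal replies: Kh8, Kf8, Kh7, Kg7, Qxh6.
In check but a legal move exists → not checkmate.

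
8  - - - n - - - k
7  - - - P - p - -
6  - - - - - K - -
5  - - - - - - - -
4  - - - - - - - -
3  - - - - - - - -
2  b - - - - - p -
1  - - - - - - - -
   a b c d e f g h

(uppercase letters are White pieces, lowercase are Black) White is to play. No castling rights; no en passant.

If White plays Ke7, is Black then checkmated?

no

After Ke7: black king on h8; in check: no.
Black is not in check, so this cannot be checkmate.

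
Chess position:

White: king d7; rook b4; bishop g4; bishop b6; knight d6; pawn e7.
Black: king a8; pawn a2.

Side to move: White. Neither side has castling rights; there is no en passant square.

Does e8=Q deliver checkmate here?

yes

After e8=Q: black king on a8; in check: yes, from the white queen on e8.
King squares — a7: attacked by Bb6; b7: attacked by Nd6; b8: attacked by Qe8.
Black has no legal moves → checkmate.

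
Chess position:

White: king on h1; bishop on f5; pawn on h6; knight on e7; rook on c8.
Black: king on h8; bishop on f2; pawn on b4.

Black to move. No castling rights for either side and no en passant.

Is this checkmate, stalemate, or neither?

checkmate

Black to move; black king on h8.
In check: yes, from the white rook on c8.
King squares — g7: attacked by Ph6; h7: attacked by Bf5; g8: attacked by Ne7.
Legal moves for Black: none.
In check with no legal moves → checkmate.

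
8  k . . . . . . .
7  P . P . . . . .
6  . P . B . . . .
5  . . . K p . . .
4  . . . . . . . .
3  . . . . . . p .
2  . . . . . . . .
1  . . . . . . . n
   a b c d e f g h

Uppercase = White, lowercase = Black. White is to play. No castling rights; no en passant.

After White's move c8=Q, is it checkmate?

After c8=Q: black king on a8; in check: yes, from the white queen on c8.
King squares — a7: attacked by Pb6; b7: attacked by Qc8; b8: attacked by Bd6.
Black has no legal moves → checkmate.

yes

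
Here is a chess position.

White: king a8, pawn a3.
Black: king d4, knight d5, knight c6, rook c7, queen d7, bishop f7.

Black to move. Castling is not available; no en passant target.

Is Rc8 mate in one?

yes

After Rc8: white king on a8; in check: yes, from the black rook on c8.
King squares — a7: attacked by Nc6; b7: attacked by Qd7; b8: attacked by Nc6.
White has no legal moves → checkmate.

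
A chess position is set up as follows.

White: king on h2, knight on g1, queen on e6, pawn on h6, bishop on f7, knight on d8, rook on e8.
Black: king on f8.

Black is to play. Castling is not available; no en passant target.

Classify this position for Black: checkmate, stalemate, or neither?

checkmate

Black to move; black king on f8.
In check: yes, from the white rook on e8.
King squares — e7: attacked by Qe6; f7: attacked by Qe6; g7: attacked by Ph6; e8: attacked by Qe6; g8: attacked by Bf7.
Legal moves for Black: none.
In check with no legal moves → checkmate.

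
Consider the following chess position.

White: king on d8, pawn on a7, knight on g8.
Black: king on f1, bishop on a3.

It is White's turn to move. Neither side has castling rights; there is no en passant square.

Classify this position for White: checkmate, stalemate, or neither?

neither

White to move; white king on d8.
In check: no.
Legal moves for White: Ne7, Nh6, Nf6, Ke8, Kc8, Kd7, Kc7, a8=Q, a8=R, a8=B, a8=N.
White has 11 legal moves and is not in check → neither.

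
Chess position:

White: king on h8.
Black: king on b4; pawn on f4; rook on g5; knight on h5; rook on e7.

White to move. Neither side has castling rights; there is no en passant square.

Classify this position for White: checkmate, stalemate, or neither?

White to move; white king on h8.
In check: no.
King squares — g7: attacked by Rg5; h7: attacked by Re7; g8: attacked by Rg5.
Legal moves for White: none.
Not in check and no legal moves → stalemate.

stalemate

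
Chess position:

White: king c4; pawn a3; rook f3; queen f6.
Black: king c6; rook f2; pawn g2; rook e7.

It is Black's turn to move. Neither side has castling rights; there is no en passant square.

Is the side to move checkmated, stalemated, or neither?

Black to move; black king on c6.
In check: yes, from the white queen on f6.
King squares — b5: attacked by Kc4; c5: attacked by Kc4; d5: attacked by Kc4; b6: attacked by Qf6; d6: attacked by Qf6; b7: available; c7: available; d7: available.
Legal moves for Black: Kd7, Kc7, Kb7, Re6.
Black is in check but has 4 legal moves → neither.

neither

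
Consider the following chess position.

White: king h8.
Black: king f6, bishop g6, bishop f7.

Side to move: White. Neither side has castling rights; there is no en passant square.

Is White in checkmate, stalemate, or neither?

stalemate

White to move; white king on h8.
In check: no.
King squares — g7: attacked by Kf6; h7: attacked by Bg6; g8: attacked by Bf7.
Legal moves for White: none.
Not in check and no legal moves → stalemate.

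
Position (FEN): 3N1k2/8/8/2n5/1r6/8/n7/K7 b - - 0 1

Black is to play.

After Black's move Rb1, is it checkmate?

no

After Rb1: white king on a1; in check: yes, from the black rook on b1.
White has 2 legal replies: Kxa2, Kxb1.
In check but a legal move exists → not checkmate.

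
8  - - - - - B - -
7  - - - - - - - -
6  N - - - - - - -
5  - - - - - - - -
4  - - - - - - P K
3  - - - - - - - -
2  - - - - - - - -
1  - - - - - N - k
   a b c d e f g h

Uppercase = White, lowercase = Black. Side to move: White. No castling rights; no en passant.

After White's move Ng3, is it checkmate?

no

After Ng3: black king on h1; in check: yes, from the white knight on g3.
Black has 3 legal replies: Kh2, Kg2, Kg1.
In check but a legal move exists → not checkmate.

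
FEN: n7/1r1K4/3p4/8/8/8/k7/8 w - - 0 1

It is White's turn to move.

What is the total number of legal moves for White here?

6

White to move; king on d7.
In check: yes, from the black rook on b7.
Legal moves: Ke8, Kd8, Kc8, Ke6, Kxd6, Kc6.
Count: 6.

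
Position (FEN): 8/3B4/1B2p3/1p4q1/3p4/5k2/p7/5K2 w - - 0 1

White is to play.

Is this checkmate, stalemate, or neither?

neither

White to move; white king on f1.
In check: no.
Legal moves for White: Be8, Bc8, Bxe6, Bc6+, Bxb5, Bd8, Bc7, Ba7, Bc5, Ba5, Bxd4, Ke1.
White has 12 legal moves and is not in check → neither.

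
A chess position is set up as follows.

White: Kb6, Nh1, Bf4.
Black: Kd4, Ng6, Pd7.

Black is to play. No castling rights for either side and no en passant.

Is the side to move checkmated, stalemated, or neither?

neither

Black to move; black king on d4.
In check: no.
Legal moves for Black: Nh8, Nf8, Ne7, Ne5, Nh4, Nxf4, Kd5, Ke4, Kc4, Kd3, Kc3, d6, d5.
Black has 13 legal moves and is not in check → neither.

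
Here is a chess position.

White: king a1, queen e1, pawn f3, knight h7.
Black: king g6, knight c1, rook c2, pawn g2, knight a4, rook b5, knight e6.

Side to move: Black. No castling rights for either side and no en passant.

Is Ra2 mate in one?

After Ra2: white king on a1; in check: yes, from the black rook on a2.
King squares — b1: attacked by Rb5; a2: attacked by Nc1; b2: attacked by Ra2.
White has no legal moves → checkmate.

yes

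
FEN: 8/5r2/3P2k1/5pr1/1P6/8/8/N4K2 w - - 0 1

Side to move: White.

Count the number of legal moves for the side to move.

White to move; king on f1.
In check: no.
Legal moves: Kf2, Ke2, Ke1, Nb3, Nc2, d7, b5.
Count: 7.

7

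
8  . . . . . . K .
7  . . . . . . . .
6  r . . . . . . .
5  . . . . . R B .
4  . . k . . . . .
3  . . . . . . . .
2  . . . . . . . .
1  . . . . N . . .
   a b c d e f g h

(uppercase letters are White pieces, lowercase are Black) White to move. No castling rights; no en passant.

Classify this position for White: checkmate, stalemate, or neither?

neither

White to move; white king on g8.
In check: no.
Legal moves for White include: Kh8, Kf8, Kh7, Kg7, Kf7, Bd8, Be7, Bh6, Bf6, Bh4, Bf4, Be3, Bd2, Bc1, Rf8, Rf7, Rf6, Re5, ... (list truncated; more exist).
White has legal moves and is not in check → neither.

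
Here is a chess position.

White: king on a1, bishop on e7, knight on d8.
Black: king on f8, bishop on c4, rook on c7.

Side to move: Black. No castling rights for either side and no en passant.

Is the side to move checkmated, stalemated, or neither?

Black to move; black king on f8.
In check: yes, from the white bishop on e7.
King squares — e7: available; f7: attacked by Nd8; g7: available; e8: available; g8: available.
Legal moves for Black: Kg8, Ke8, Kg7, Kxe7, Rxe7.
Black is in check but has 5 legal moves → neither.

neither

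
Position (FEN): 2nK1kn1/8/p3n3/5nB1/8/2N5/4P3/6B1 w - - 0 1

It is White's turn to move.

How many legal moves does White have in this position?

2

White to move; king on d8.
In check: yes, from the black knight on e6.
Legal moves: Kxc8, Kd7.
Count: 2.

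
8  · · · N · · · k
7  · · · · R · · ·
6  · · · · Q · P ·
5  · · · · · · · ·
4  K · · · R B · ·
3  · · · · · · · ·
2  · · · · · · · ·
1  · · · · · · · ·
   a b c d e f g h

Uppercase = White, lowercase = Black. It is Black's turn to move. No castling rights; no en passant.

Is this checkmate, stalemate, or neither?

Black to move; black king on h8.
In check: no.
King squares — g7: attacked by Re7; h7: attacked by Pg6; g8: attacked by Qe6.
Legal moves for Black: none.
Not in check and no legal moves → stalemate.

stalemate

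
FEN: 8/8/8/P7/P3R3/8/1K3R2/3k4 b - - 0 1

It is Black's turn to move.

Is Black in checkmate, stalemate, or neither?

Black to move; black king on d1.
In check: no.
King squares — c1: attacked by Kb2; e1: attacked by Re4; c2: attacked by Kb2; d2: attacked by Rf2; e2: attacked by Rf2.
Legal moves for Black: none.
Not in check and no legal moves → stalemate.

stalemate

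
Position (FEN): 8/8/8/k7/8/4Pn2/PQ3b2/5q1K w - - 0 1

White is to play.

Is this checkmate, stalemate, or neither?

checkmate

White to move; white king on h1.
In check: yes, from the black queen on f1.
King squares — g1: attacked by Qf1; g2: attacked by Qf1; h2: attacked by Nf3.
Legal moves for White: none.
In check with no legal moves → checkmate.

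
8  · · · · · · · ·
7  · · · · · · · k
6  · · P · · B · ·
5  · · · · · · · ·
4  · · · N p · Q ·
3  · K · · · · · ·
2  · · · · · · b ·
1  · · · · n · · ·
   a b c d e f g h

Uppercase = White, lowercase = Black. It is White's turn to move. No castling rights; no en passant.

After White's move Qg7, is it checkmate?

yes

After Qg7: black king on h7; in check: yes, from the white queen on g7.
King squares — g6: attacked by Qg7; h6: attacked by Qg7; g7: attacked by Bf6; g8: attacked by Qg7; h8: attacked by Qg7.
Black has no legal moves → checkmate.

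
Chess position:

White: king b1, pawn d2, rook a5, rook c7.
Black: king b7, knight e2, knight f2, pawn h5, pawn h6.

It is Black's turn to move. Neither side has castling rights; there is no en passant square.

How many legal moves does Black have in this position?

Black to move; king on b7.
In check: yes, from the white rook on c7.
Legal moves: Kb8, Kxc7, Kb6.
Count: 3.

3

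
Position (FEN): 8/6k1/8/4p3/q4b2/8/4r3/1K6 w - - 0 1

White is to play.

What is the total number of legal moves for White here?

0

White to move; king on b1.
In check: no.
Legal moves: none.
Count: 0.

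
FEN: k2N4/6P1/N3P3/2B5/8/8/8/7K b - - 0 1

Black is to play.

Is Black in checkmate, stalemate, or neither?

Black to move; black king on a8.
In check: no.
King squares — a7: attacked by Bc5; b7: attacked by Nd8; b8: attacked by Na6.
Legal moves for Black: none.
Not in check and no legal moves → stalemate.

stalemate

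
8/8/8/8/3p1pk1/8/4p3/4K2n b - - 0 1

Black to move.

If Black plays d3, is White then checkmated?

no

After d3: white king on e1; in check: no.
White is not in check, so this cannot be checkmate.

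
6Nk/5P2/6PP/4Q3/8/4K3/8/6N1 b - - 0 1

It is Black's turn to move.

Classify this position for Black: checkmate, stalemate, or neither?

checkmate

Black to move; black king on h8.
In check: yes, from the white queen on e5.
King squares — g7: attacked by Qe5; h7: attacked by Pg6; g8: attacked by Pf7.
Legal moves for Black: none.
In check with no legal moves → checkmate.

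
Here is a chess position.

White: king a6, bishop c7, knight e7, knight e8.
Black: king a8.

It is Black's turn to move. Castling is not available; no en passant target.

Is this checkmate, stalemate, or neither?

Black to move; black king on a8.
In check: no.
King squares — a7: attacked by Ka6; b7: attacked by Ka6; b8: attacked by Bc7.
Legal moves for Black: none.
Not in check and no legal moves → stalemate.

stalemate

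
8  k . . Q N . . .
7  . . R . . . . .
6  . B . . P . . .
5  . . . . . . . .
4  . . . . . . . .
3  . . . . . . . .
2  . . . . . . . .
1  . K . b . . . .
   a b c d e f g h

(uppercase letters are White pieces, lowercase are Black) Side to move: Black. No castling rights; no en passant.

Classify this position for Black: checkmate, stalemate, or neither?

checkmate

Black to move; black king on a8.
In check: yes, from the white queen on d8.
King squares — a7: attacked by Bb6; b7: attacked by Rc7; b8: attacked by Qd8.
Legal moves for Black: none.
In check with no legal moves → checkmate.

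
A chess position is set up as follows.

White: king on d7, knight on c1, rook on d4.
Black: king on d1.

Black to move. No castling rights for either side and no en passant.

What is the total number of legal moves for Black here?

3

Black to move; king on d1.
In check: yes, from the white rook on d4.
Legal moves: Kc2, Ke1, Kxc1.
Count: 3.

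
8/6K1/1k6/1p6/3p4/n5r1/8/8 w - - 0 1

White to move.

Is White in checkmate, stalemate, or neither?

White to move; white king on g7.
In check: yes, from the black rook on g3.
King squares — f6: available; g6: attacked by Rg3; h6: available; f7: available; h7: available; f8: available; g8: attacked by Rg3; h8: available.
Legal moves for White: Kh8, Kf8, Kh7, Kf7, Kh6, Kf6.
White is in check but has 6 legal moves → neither.

neither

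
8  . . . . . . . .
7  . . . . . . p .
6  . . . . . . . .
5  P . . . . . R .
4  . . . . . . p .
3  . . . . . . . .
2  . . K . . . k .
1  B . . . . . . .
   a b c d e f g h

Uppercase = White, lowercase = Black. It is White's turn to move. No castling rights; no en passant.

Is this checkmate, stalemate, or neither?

neither

White to move; white king on c2.
In check: no.
Legal moves for White include: Rxg7, Rg6, Rh5, Rf5, Re5, Rd5, Rc5, Rb5, Rxg4+, Kd3, Kc3, Kb3, Kd2, Kb2, Kd1, Kc1, Kb1, Bxg7, ... (list truncated; more exist).
White has legal moves and is not in check → neither.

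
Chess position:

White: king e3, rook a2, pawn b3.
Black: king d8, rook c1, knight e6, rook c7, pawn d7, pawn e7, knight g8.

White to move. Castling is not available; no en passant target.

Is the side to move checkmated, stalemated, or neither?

neither

White to move; white king on e3.
In check: no.
Legal moves for White include: Ke4, Kf3, Kd3, Kf2, Ke2, Kd2, Ra8+, Ra7, Ra6, Ra5, Ra4, Ra3, Rh2, Rg2, Rf2, Re2, Rd2, Rc2, ... (list truncated; more exist).
White has legal moves and is not in check → neither.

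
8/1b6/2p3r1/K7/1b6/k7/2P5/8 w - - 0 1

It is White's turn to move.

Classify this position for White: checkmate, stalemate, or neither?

neither

White to move; white king on a5.
In check: yes, from the black bishop on b4.
Legal moves for White: Kb6.
White is in check but has 1 legal move → neither.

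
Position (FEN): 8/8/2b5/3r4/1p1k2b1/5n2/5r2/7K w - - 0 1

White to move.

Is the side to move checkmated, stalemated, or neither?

stalemate

White to move; white king on h1.
In check: no.
King squares — g1: attacked by Nf3; g2: attacked by Rf2; h2: attacked by Rf2.
Legal moves for White: none.
Not in check and no legal moves → stalemate.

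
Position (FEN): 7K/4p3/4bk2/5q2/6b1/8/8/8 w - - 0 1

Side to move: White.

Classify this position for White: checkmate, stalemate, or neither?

stalemate

White to move; white king on h8.
In check: no.
King squares — g7: attacked by Kf6; h7: attacked by Qf5; g8: attacked by Be6.
Legal moves for White: none.
Not in check and no legal moves → stalemate.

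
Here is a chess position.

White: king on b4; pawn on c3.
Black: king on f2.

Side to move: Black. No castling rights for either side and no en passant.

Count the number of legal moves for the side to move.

8

Black to move; king on f2.
In check: no.
Legal moves: Kg3, Kf3, Ke3, Kg2, Ke2, Kg1, Kf1, Ke1.
Count: 8.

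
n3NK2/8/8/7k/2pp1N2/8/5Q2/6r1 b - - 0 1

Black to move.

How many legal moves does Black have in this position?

Black to move; king on h5.
In check: yes, from the white knight on f4.
Legal moves: Kh6, Kg5, Kg4.
Count: 3.

3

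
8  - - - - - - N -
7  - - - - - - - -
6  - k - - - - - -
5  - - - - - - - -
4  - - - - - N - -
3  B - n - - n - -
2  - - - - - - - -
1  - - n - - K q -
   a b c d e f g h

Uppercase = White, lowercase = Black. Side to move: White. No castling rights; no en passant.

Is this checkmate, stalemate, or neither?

checkmate

White to move; white king on f1.
In check: yes, from the black queen on g1.
King squares — e1: attacked by Qg1; g1: attacked by Nf3; e2: attacked by Nc1; f2: attacked by Qg1; g2: attacked by Qg1.
Legal moves for White: none.
In check with no legal moves → checkmate.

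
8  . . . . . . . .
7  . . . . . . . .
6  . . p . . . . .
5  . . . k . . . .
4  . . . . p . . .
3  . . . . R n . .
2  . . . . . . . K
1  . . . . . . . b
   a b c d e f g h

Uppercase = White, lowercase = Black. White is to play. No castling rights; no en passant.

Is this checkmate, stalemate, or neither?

White to move; white king on h2.
In check: yes, from the black knight on f3.
King squares — g1: attacked by Nf3; h1: available; g2: attacked by Bh1; g3: available; h3: available.
Legal moves for White: Kh3, Kg3, Kxh1, Rxf3.
White is in check but has 4 legal moves → neither.

neither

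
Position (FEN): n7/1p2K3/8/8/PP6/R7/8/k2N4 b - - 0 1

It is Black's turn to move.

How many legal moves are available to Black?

Black to move; king on a1.
In check: yes, from the white rook on a3.
Legal moves: Kb1.
Count: 1.

1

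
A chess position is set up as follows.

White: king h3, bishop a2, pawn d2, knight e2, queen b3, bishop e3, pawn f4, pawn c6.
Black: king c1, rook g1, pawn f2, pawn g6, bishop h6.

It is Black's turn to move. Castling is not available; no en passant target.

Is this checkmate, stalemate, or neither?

Black to move; black king on c1.
In check: yes, from the white knight on e2.
King squares — b1: attacked by Ba2; d1: attacked by Qb3; b2: attacked by Qb3; c2: attacked by Qb3; d2: attacked by Be3.
Legal moves for Black: none.
In check with no legal moves → checkmate.

checkmate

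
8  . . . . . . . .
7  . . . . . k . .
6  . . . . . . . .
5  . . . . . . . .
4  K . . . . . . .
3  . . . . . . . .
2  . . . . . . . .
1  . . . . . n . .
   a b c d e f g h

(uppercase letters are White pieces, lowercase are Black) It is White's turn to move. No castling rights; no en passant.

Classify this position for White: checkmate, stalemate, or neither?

neither

White to move; white king on a4.
In check: no.
Legal moves for White: Kb5, Ka5, Kb4, Kb3, Ka3.
White has 5 legal moves and is not in check → neither.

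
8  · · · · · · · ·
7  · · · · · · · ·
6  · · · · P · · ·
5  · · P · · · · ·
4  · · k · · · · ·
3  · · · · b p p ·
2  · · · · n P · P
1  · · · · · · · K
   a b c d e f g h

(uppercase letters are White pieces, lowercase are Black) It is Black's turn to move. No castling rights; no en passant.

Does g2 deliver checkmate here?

yes

After g2: white king on h1; in check: yes, from the black pawn on g2.
King squares — g1: attacked by Ne2; g2: attacked by Pf3; h2: own pawn.
White has no legal moves → checkmate.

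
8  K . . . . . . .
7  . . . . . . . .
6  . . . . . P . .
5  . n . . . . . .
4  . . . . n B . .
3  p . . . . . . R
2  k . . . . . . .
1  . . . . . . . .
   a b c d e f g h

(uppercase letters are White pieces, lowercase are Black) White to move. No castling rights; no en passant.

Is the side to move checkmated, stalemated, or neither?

White to move; white king on a8.
In check: no.
Legal moves for White include: Kb8, Kb7, Bb8, Bc7, Bh6, Bd6, Bg5, Be5, Bg3, Be3, Bh2, Bd2, Bc1, Rh8, Rh7, Rh6, Rh5, Rh4, ... (list truncated; more exist).
White has legal moves and is not in check → neither.

neither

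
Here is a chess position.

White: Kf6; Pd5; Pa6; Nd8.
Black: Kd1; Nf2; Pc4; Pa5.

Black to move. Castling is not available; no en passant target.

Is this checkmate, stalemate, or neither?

neither

Black to move; black king on d1.
In check: no.
Legal moves for Black: Ng4+, Ne4+, Nh3, Nd3, Nh1, Ke2, Kd2, Kc2, Ke1, Kc1, a4, c3.
Black has 12 legal moves and is not in check → neither.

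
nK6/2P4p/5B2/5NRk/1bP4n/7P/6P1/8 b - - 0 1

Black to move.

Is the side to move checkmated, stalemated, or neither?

checkmate

Black to move; black king on h5.
In check: yes, from the white rook on g5.
King squares — g4: attacked by Ph3; h4: own knight; g5: attacked by Bf6; g6: attacked by Rg5; h6: attacked by Nf5.
Legal moves for Black: none.
In check with no legal moves → checkmate.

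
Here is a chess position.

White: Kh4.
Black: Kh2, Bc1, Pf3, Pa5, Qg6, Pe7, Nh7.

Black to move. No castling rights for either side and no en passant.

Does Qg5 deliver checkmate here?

yes

After Qg5: white king on h4; in check: yes, from the black queen on g5.
King squares — g3: attacked by Kh2; h3: attacked by Kh2; g4: attacked by Qg5; g5: attacked by Bc1; h5: attacked by Qg5.
White has no legal moves → checkmate.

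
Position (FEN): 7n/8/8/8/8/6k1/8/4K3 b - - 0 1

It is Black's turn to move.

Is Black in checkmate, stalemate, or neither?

Black to move; black king on g3.
In check: no.
Legal moves for Black: Nf7, Ng6, Kh4, Kg4, Kf4, Kh3, Kf3, Kh2, Kg2.
Black has 9 legal moves and is not in check → neither.

neither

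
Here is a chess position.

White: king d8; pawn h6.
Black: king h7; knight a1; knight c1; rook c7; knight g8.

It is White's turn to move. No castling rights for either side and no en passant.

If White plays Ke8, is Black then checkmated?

no

After Ke8: black king on h7; in check: no.
Black is not in check, so this cannot be checkmate.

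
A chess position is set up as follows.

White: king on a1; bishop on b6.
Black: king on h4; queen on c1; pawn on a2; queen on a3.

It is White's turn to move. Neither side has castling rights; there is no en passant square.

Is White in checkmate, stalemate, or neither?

checkmate

White to move; white king on a1.
In check: yes, from the black queen on c1.
King squares — b1: attacked by Qc1; a2: attacked by Qa3; b2: attacked by Qc1.
Legal moves for White: none.
In check with no legal moves → checkmate.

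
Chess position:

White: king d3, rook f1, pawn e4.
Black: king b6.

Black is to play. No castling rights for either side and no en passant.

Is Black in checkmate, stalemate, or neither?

neither

Black to move; black king on b6.
In check: no.
Legal moves for Black: Kc7, Kb7, Ka7, Kc6, Ka6, Kc5, Kb5, Ka5.
Black has 8 legal moves and is not in check → neither.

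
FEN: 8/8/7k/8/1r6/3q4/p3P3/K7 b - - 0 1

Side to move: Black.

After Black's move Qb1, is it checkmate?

yes

After Qb1: white king on a1; in check: yes, from the black queen on b1.
King squares — b1: attacked by Pa2; a2: attacked by Qb1; b2: attacked by Qb1.
White has no legal moves → checkmate.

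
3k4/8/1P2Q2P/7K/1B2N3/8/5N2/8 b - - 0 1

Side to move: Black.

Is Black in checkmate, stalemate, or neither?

stalemate

Black to move; black king on d8.
In check: no.
King squares — c7: attacked by Pb6; d7: attacked by Qe6; e7: attacked by Bb4; c8: attacked by Qe6; e8: attacked by Qe6.
Legal moves for Black: none.
Not in check and no legal moves → stalemate.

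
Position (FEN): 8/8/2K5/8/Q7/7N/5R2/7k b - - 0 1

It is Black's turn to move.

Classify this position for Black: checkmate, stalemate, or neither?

stalemate

Black to move; black king on h1.
In check: no.
King squares — g1: attacked by Nh3; g2: attacked by Rf2; h2: attacked by Rf2.
Legal moves for Black: none.
Not in check and no legal moves → stalemate.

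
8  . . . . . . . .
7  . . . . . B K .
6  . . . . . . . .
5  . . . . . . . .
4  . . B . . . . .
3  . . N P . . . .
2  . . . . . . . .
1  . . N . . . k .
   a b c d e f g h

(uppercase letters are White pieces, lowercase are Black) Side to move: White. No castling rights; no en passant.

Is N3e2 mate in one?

After N3e2: black king on g1; in check: yes, from the white knight on e2.
Black has 5 legal replies: Kh2, Kg2, Kf2, Kh1, Kf1.
In check but a legal move exists → not checkmate.

no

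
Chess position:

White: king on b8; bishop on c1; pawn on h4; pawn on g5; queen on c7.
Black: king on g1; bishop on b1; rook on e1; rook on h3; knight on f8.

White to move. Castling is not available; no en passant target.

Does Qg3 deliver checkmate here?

After Qg3: black king on g1; in check: yes, from the white queen on g3.
Black has 3 legal replies: Kh1, Kf1, Rxg3.
In check but a legal move exists → not checkmate.

no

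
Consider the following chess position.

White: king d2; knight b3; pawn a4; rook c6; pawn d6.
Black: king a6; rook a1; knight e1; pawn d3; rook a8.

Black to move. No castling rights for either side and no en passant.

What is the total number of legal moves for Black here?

Black to move; king on a6.
In check: yes, from the white rook on c6.
Legal moves: Kb7, Ka7.
Count: 2.

2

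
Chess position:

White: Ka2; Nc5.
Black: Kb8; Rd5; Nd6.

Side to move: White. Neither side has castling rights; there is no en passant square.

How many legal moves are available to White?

White to move; king on a2.
In check: no.
Legal moves: Nd7+, Nb7, Ne6, Na6+, Ne4, Na4, Nd3, Nb3, Kb3, Ka3, Kb2, Kb1, Ka1.
Count: 13.

13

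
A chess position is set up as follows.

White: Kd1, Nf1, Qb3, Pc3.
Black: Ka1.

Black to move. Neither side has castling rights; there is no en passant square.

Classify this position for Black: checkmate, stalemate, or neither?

stalemate

Black to move; black king on a1.
In check: no.
King squares — b1: attacked by Qb3; a2: attacked by Qb3; b2: attacked by Qb3.
Legal moves for Black: none.
Not in check and no legal moves → stalemate.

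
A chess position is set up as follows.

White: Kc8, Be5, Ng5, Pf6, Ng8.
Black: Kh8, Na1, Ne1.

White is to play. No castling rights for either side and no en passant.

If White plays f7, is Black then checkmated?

After f7: black king on h8; in check: yes, from the white bishop on e5.
King squares — g7: attacked by Be5; h7: attacked by Ng5; g8: attacked by Pf7.
Black has no legal moves → checkmate.

yes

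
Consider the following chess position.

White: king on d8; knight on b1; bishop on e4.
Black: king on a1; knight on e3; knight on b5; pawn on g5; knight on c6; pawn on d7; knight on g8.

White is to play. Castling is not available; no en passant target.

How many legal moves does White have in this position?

White to move; king on d8.
In check: yes, from the black knight on c6.
Legal moves: Ke8, Kc8, Kxd7, Bxc6.
Count: 4.

4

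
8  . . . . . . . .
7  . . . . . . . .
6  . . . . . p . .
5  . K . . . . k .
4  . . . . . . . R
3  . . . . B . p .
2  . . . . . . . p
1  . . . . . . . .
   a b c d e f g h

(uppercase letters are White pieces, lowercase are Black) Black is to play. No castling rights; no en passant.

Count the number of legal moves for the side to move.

Black to move; king on g5.
In check: yes, from the white bishop on e3.
Legal moves: Kg6, Kf5, Kxh4.
Count: 3.

3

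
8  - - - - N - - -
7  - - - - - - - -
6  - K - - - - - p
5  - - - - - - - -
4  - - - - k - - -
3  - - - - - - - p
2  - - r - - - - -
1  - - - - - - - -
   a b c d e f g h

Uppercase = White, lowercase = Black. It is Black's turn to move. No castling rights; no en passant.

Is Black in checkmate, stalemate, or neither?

neither

Black to move; black king on e4.
In check: no.
Legal moves for Black include: Kf5, Ke5, Kd5, Kf4, Kd4, Kf3, Ke3, Kd3, Rc8, Rc7, Rc6+, Rc5, Rc4, Rc3, Rh2, Rg2, Rf2, Re2, ... (list truncated; more exist).
Black has legal moves and is not in check → neither.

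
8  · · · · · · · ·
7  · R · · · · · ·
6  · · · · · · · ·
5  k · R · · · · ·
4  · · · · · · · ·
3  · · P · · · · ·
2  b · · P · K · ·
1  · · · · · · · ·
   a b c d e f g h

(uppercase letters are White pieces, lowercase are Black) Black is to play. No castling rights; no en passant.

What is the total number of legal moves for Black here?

2

Black to move; king on a5.
In check: yes, from the white rook on c5.
Legal moves: Ka6, Ka4.
Count: 2.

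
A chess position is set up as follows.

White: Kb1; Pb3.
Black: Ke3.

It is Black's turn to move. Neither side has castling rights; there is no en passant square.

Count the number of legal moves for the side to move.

8

Black to move; king on e3.
In check: no.
Legal moves: Kf4, Ke4, Kd4, Kf3, Kd3, Kf2, Ke2, Kd2.
Count: 8.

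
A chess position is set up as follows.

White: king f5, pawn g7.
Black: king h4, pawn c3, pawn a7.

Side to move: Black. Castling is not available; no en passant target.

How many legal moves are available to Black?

6

Black to move; king on h4.
In check: no.
Legal moves: Kh5, Kh3, Kg3, a6, c2, a5.
Count: 6.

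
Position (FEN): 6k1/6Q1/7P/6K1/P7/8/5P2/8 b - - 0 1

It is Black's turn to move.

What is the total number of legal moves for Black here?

Black to move; king on g8.
In check: yes, from the white queen on g7.
Legal moves: none.
Count: 0.

0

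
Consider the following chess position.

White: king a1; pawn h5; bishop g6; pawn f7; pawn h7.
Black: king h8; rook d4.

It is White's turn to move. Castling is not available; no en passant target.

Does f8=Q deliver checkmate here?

After f8=Q: black king on h8; in check: yes, from the white queen on f8.
King squares — g7: attacked by Qf8; h7: attacked by Bg6; g8: attacked by Ph7.
Black has no legal moves → checkmate.

yes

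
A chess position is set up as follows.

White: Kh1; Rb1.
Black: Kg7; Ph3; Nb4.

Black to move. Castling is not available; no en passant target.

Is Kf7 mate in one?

After Kf7: white king on h1; in check: no.
White is not in check, so this cannot be checkmate.

no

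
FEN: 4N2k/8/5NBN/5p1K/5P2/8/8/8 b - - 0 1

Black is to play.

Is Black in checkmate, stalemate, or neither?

stalemate

Black to move; black king on h8.
In check: no.
King squares — g7: attacked by Ne8; h7: attacked by Nf6; g8: attacked by Nf6.
Legal moves for Black: none.
Not in check and no legal moves → stalemate.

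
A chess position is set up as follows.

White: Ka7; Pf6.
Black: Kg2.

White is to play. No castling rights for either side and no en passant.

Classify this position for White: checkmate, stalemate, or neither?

neither

White to move; white king on a7.
In check: no.
Legal moves for White: Kb8, Ka8, Kb7, Kb6, Ka6, f7.
White has 6 legal moves and is not in check → neither.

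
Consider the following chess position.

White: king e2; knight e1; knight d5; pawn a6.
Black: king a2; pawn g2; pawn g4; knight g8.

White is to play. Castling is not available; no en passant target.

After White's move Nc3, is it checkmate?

no

After Nc3: black king on a2; in check: yes, from the white knight on c3.
Black has 4 legal replies: Kb3, Ka3, Kb2, Ka1.
In check but a legal move exists → not checkmate.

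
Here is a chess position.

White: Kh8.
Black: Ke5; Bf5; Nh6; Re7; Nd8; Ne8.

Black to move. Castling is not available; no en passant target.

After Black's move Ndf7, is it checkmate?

yes

After Ndf7: white king on h8; in check: yes, from the black knight on f7.
King squares — g7: attacked by Ne8; h7: attacked by Bf5; g8: attacked by Nh6.
White has no legal moves → checkmate.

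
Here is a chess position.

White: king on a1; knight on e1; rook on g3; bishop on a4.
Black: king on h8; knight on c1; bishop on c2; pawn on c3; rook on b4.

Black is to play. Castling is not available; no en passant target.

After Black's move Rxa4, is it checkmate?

yes

After Rxa4: white king on a1; in check: yes, from the black rook on a4.
King squares — b1: attacked by Bc2; a2: attacked by Nc1; b2: attacked by Pc3.
White has no legal moves → checkmate.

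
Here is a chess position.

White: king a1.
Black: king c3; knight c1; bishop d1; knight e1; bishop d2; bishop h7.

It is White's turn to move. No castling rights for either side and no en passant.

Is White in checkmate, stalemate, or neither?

stalemate

White to move; white king on a1.
In check: no.
King squares — b1: attacked by Bh7; a2: attacked by Nc1; b2: attacked by Kc3.
Legal moves for White: none.
Not in check and no legal moves → stalemate.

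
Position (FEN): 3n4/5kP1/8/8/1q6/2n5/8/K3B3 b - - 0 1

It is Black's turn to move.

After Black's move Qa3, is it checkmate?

After Qa3: white king on a1; in check: yes, from the black queen on a3.
King squares — b1: attacked by Nc3; a2: attacked by Qa3; b2: attacked by Qa3.
White has no legal moves → checkmate.

yes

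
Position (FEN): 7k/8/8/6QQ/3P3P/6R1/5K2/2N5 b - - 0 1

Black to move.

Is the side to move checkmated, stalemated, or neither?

checkmate

Black to move; black king on h8.
In check: yes, from the white queen on h5.
King squares — g7: attacked by Qg5; h7: attacked by Qh5; g8: attacked by Qg5.
Legal moves for Black: none.
In check with no legal moves → checkmate.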